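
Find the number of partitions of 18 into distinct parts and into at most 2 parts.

Listing the qualifying partitions of 18:
18
17 + 1
16 + 2
15 + 3
14 + 4
13 + 5
12 + 6
11 + 7
10 + 8
That's 9 in total.

9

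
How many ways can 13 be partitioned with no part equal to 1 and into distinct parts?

The partitions of 13 that satisfy the conditions:
13
11, 2
10, 3
9, 4
8, 5
8, 3, 2
7, 6
7, 4, 2
6, 5, 2
6, 4, 3
Counting gives 10.

10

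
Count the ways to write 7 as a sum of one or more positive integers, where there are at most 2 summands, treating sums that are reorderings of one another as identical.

Enumerating:
7
6 + 1
5 + 2
4 + 3
That's 4 in total.

4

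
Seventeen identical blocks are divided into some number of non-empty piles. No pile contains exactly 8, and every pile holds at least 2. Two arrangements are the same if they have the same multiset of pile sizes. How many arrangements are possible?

There are too many to list fully; the first 12 (by largest part) are:
17
2 + 15
3 + 14
4 + 13
2 + 2 + 13
5 + 12
2 + 3 + 12
6 + 11
2 + 4 + 11
3 + 3 + 11
2 + 2 + 2 + 11
7 + 10
…and 46 more, for 58 total.

58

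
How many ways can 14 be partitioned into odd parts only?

They are:
1+13
3+11
1+1+1+11
5+9
1+1+3+9
1+1+1+1+1+9
7+7
1+1+5+7
1+3+3+7
1+1+1+1+3+7
1+1+1+1+1+1+1+7
1+3+5+5
1+1+1+1+5+5
3+3+3+5
1+1+1+3+3+5
1+1+1+1+1+1+3+5
1+1+1+1+1+1+1+1+1+5
1+1+3+3+3+3
1+1+1+1+1+3+3+3
1+1+1+1+1+1+1+1+3+3
1+1+1+1+1+1+1+1+1+1+1+3
1+1+1+1+1+1+1+1+1+1+1+1+1+1

22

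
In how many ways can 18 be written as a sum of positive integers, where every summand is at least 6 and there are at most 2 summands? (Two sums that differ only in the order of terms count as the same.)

Listing the qualifying partitions of 18:
18
6+12
7+11
8+10
9+9
Counting gives 5.

5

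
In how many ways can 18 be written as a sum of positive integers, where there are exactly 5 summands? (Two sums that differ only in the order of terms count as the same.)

A partial list (first 12 by largest part):
14, 1, 1, 1, 1
13, 2, 1, 1, 1
12, 3, 1, 1, 1
12, 2, 2, 1, 1
11, 4, 1, 1, 1
11, 3, 2, 1, 1
11, 2, 2, 2, 1
10, 5, 1, 1, 1
10, 4, 2, 1, 1
10, 3, 3, 1, 1
10, 3, 2, 2, 1
10, 2, 2, 2, 2
…and 45 more, for 57 total.

57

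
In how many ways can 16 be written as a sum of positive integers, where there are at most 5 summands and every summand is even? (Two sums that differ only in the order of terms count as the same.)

18

The partitions of 16 that satisfy the conditions:
16
14, 2
12, 4
12, 2, 2
10, 6
10, 4, 2
10, 2, 2, 2
8, 8
8, 6, 2
8, 4, 4
8, 4, 2, 2
8, 2, 2, 2, 2
6, 6, 4
6, 6, 2, 2
6, 4, 4, 2
6, 4, 2, 2, 2
4, 4, 4, 4
4, 4, 4, 2, 2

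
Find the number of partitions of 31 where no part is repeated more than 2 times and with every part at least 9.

Listing the qualifying partitions of 31:
31
9, 22
10, 21
11, 20
12, 19
13, 18
14, 17
15, 16
9, 9, 13
9, 10, 12
9, 11, 11
10, 10, 11
Counting gives 12.

12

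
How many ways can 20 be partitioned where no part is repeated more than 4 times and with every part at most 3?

4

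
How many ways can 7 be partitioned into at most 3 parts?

8

Listing the qualifying partitions of 7:
7
6+1
5+2
5+1+1
4+3
4+2+1
3+3+1
3+2+2
Counting gives 8.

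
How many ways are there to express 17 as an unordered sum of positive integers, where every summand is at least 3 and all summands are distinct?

12

They are:
17
14, 3
13, 4
12, 5
11, 6
10, 7
10, 4, 3
9, 8
9, 5, 3
8, 6, 3
8, 5, 4
7, 6, 4
Counting gives 12.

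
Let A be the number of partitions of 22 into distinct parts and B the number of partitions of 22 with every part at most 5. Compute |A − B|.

Partitions of 22 into distinct parts: 89.
Partitions of 22 with every part at most 5: 255.
|89 − 255| = 166.

166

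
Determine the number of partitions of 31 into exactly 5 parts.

There are 427 such partitions.

427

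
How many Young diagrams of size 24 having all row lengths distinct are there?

122

Counting exhaustively, 122 partitions satisfy the conditions.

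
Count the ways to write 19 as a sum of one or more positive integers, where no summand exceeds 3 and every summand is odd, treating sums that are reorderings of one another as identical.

Enumerating:
1,3,3,3,3,3,3
1,1,1,1,3,3,3,3,3
1,1,1,1,1,1,1,3,3,3,3
1,1,1,1,1,1,1,1,1,1,3,3,3
1,1,1,1,1,1,1,1,1,1,1,1,1,3,3
1,1,1,1,1,1,1,1,1,1,1,1,1,1,1,1,3
1,1,1,1,1,1,1,1,1,1,1,1,1,1,1,1,1,1,1

7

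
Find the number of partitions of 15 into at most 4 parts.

A partial list (first 12 by largest part):
15
14,1
13,2
13,1,1
12,3
12,2,1
12,1,1,1
11,4
11,3,1
11,2,2
11,2,1,1
10,5
…and 42 more, for 54 total.

54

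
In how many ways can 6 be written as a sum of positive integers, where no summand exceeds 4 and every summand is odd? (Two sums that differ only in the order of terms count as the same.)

3

The partitions of 6 that satisfy the conditions:
3 + 3
3 + 1 + 1 + 1
1 + 1 + 1 + 1 + 1 + 1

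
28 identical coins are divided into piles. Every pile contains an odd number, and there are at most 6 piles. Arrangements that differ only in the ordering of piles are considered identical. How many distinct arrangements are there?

85

Direct enumeration gives 85 partitions.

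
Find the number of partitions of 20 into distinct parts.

A partial list (first 12 by largest part):
20
19, 1
18, 2
17, 3
17, 2, 1
16, 4
16, 3, 1
15, 5
15, 4, 1
15, 3, 2
14, 6
14, 5, 1
…and 52 more, for 64 total.

64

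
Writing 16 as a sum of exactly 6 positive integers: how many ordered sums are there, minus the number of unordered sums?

Ordered (compositions into 6 parts): C(15,5) = 3003.
Unordered (partitions into 6 parts): 35.
Difference: 3003 − 35 = 2968.

2968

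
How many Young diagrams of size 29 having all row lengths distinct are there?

256

Systematic enumeration (by largest part, then next-largest, …) yields 256.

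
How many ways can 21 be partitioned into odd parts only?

There are 76 such partitions.

76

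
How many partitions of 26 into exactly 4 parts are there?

136

A full systematic count gives 136.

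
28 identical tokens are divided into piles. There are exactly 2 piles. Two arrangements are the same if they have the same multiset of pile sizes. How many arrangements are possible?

14

They are:
1,27
2,26
3,25
4,24
5,23
6,22
7,21
8,20
9,19
10,18
11,17
12,16
13,15
14,14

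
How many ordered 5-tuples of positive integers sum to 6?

5

By stars and bars with positive parts, the count is C(5,4) = 5.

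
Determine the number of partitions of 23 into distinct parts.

There are 104 such partitions.

104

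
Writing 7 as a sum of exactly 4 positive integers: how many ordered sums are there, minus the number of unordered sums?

17

Ordered (compositions into 4 parts): C(6,3) = 20.
Unordered (partitions into 4 parts): 3.
Difference: 20 − 3 = 17.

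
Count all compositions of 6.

32

The number of compositions of n is 2^(n−1); here 2^5 = 32.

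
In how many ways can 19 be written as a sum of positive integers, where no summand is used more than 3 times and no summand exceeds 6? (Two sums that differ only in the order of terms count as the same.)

A full systematic count gives 81.

81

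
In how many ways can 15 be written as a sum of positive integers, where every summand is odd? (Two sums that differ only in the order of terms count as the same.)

27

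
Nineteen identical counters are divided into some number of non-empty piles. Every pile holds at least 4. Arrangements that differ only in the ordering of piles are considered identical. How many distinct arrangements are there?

Enumerating:
19
4+15
5+14
6+13
7+12
8+11
4+4+11
9+10
4+5+10
4+6+9
5+5+9
4+7+8
5+6+8
5+7+7
6+6+7
4+4+4+7
4+4+5+6
4+5+5+5
That's 18 in total.

18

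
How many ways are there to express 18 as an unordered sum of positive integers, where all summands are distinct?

There are too many to list fully; the first 12 (by largest part) are:
18
17 + 1
16 + 2
15 + 3
15 + 2 + 1
14 + 4
14 + 3 + 1
13 + 5
13 + 4 + 1
13 + 3 + 2
12 + 6
12 + 5 + 1
…and 34 more, for 46 total.

46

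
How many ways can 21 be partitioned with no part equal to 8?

Systematic enumeration (by largest part, then next-largest, …) yields 691.

691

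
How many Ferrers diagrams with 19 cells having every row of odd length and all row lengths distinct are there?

6

The partitions of 19 that satisfy the conditions:
19
15,3,1
13,5,1
11,7,1
11,5,3
9,7,3
That's 6 in total.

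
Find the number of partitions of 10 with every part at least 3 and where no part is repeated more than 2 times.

5

Enumerating:
10
7+3
6+4
5+5
4+3+3
Counting gives 5.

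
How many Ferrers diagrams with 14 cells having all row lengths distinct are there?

They are:
14
1, 13
2, 12
3, 11
1, 2, 11
4, 10
1, 3, 10
5, 9
1, 4, 9
2, 3, 9
6, 8
1, 5, 8
2, 4, 8
1, 2, 3, 8
1, 6, 7
2, 5, 7
3, 4, 7
1, 2, 4, 7
3, 5, 6
1, 2, 5, 6
1, 3, 4, 6
2, 3, 4, 5
That's 22 in total.

22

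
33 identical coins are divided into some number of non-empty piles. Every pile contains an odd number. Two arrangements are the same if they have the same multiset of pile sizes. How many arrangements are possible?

448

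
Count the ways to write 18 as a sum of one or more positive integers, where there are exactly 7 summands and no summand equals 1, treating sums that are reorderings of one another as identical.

They are:
6+2+2+2+2+2+2
5+3+2+2+2+2+2
4+4+2+2+2+2+2
4+3+3+2+2+2+2
3+3+3+3+2+2+2

5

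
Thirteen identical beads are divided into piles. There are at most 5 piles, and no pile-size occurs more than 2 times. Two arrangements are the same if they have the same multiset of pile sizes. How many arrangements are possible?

43

There are too many to list fully; the first 12 (by largest part) are:
13
12,1
11,2
11,1,1
10,3
10,2,1
9,4
9,3,1
9,2,2
9,2,1,1
8,5
8,4,1
…and 31 more, for 43 total.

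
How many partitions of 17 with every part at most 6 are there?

163

Counting exhaustively, 163 partitions satisfy the conditions.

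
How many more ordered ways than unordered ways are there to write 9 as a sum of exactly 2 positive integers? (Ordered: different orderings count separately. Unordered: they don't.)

Ordered (compositions into 2 parts): C(8,1) = 8.
Partitions of 9 into exactly 2 parts: 4.
Difference: 8 − 4 = 4.

4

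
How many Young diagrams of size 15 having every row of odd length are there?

27

A partial list (first 12 by largest part):
15
13+1+1
11+3+1
11+1+1+1+1
9+5+1
9+3+3
9+3+1+1+1
9+1+1+1+1+1+1
7+7+1
7+5+3
7+5+1+1+1
7+3+3+1+1
…and 15 more, for 27 total.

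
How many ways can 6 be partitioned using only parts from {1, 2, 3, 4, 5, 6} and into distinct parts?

4

Listing the qualifying partitions of 6:
6
5, 1
4, 2
3, 2, 1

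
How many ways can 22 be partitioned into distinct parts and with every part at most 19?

86

Systematic enumeration (by largest part, then next-largest, …) yields 86.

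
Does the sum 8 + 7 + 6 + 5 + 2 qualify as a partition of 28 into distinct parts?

The parts sum to 28, and the condition 'all summands are distinct' holds.

Yes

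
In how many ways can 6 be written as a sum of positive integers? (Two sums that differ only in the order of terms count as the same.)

11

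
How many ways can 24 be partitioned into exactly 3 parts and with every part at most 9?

They are:
9, 9, 6
9, 8, 7
8, 8, 8
That's 3 in total.

3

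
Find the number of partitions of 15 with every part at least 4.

Enumerating:
15
11 + 4
10 + 5
9 + 6
8 + 7
7 + 4 + 4
6 + 5 + 4
5 + 5 + 5

8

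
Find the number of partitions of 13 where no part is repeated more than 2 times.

44

A partial list (first 12 by largest part):
13
12+1
11+2
11+1+1
10+3
10+2+1
9+4
9+3+1
9+2+2
9+2+1+1
8+5
8+4+1
…and 32 more, for 44 total.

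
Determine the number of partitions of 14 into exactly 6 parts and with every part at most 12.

20

The partitions of 14 that satisfy the conditions:
1 + 1 + 1 + 1 + 1 + 9
1 + 1 + 1 + 1 + 2 + 8
1 + 1 + 1 + 1 + 3 + 7
1 + 1 + 1 + 2 + 2 + 7
1 + 1 + 1 + 1 + 4 + 6
1 + 1 + 1 + 2 + 3 + 6
1 + 1 + 2 + 2 + 2 + 6
1 + 1 + 1 + 1 + 5 + 5
1 + 1 + 1 + 2 + 4 + 5
1 + 1 + 1 + 3 + 3 + 5
1 + 1 + 2 + 2 + 3 + 5
1 + 2 + 2 + 2 + 2 + 5
1 + 1 + 1 + 3 + 4 + 4
1 + 1 + 2 + 2 + 4 + 4
1 + 1 + 2 + 3 + 3 + 4
1 + 2 + 2 + 2 + 3 + 4
2 + 2 + 2 + 2 + 2 + 4
1 + 1 + 3 + 3 + 3 + 3
1 + 2 + 2 + 3 + 3 + 3
2 + 2 + 2 + 2 + 3 + 3
Counting gives 20.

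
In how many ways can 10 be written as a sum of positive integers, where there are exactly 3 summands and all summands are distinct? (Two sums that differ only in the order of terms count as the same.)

4

Listing the qualifying partitions of 10:
1 + 2 + 7
1 + 3 + 6
1 + 4 + 5
2 + 3 + 5
That's 4 in total.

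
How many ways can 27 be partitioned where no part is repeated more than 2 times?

731

Counting exhaustively, 731 partitions satisfy the conditions.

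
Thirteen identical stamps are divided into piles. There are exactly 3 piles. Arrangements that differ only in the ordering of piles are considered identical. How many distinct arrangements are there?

Enumerating:
11+1+1
10+2+1
9+3+1
9+2+2
8+4+1
8+3+2
7+5+1
7+4+2
7+3+3
6+6+1
6+5+2
6+4+3
5+5+3
5+4+4

14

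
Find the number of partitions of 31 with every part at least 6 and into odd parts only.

6

The partitions of 31 that satisfy the conditions:
31
17+7+7
15+9+7
13+11+7
13+9+9
11+11+9
Counting gives 6.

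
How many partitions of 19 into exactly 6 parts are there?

There are 71 such partitions.

71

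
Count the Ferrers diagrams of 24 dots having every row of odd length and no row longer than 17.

116

Systematic enumeration (by largest part, then next-largest, …) yields 116.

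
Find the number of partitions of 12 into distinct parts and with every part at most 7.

8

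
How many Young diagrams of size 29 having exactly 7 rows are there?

A full systematic count gives 522.

522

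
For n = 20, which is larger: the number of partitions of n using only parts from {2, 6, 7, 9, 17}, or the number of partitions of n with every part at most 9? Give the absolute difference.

480

Partitions of 20 using only parts from {2, 6, 7, 9, 17}: 8.
Partitions of 20 with every part at most 9: 488.
|8 − 488| = 480.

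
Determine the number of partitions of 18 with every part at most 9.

Direct enumeration gives 318 partitions.

318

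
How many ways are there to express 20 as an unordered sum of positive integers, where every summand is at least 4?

They are:
20
16 + 4
15 + 5
14 + 6
13 + 7
12 + 8
12 + 4 + 4
11 + 9
11 + 5 + 4
10 + 10
10 + 6 + 4
10 + 5 + 5
9 + 7 + 4
9 + 6 + 5
8 + 8 + 4
8 + 7 + 5
8 + 6 + 6
8 + 4 + 4 + 4
7 + 7 + 6
7 + 5 + 4 + 4
6 + 6 + 4 + 4
6 + 5 + 5 + 4
5 + 5 + 5 + 5
4 + 4 + 4 + 4 + 4

24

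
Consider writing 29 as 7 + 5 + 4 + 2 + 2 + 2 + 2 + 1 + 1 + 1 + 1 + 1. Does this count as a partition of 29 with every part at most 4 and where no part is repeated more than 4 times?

The parts sum to 29, and the condition 'no summand exceeds 4' is violated.

No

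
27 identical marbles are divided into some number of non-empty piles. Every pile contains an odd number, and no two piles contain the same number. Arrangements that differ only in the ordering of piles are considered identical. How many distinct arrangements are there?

Enumerating:
27
23, 3, 1
21, 5, 1
19, 7, 1
19, 5, 3
17, 9, 1
17, 7, 3
15, 11, 1
15, 9, 3
15, 7, 5
13, 11, 3
13, 9, 5
11, 9, 7
11, 7, 5, 3, 1
That's 14 in total.

14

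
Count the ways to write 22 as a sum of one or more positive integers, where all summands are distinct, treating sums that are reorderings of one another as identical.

89

Direct enumeration gives 89 partitions.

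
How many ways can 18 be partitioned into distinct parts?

A partial list (first 12 by largest part):
18
17+1
16+2
15+3
15+2+1
14+4
14+3+1
13+5
13+4+1
13+3+2
12+6
12+5+1
…and 34 more, for 46 total.

46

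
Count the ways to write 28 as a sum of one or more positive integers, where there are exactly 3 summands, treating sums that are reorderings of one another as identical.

65

There are too many to list fully; the first 12 (by largest part) are:
1+1+26
1+2+25
1+3+24
2+2+24
1+4+23
2+3+23
1+5+22
2+4+22
3+3+22
1+6+21
2+5+21
3+4+21
…and 53 more, for 65 total.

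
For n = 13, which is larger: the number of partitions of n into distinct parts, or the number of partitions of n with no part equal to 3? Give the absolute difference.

41

Partitions of 13 into distinct parts: 18.
Partitions of 13 with no part equal to 3: 59.
|18 − 59| = 41.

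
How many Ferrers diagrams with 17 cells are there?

297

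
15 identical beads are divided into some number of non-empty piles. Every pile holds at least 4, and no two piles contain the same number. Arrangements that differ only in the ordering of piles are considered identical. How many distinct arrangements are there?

They are:
15
11,4
10,5
9,6
8,7
6,5,4

6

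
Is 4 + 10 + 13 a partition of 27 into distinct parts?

Yes

The parts sum to 27, and the condition 'all summands are distinct' holds.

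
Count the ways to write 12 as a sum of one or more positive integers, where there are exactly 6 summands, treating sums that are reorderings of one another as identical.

11

The partitions of 12 that satisfy the conditions:
1 + 1 + 1 + 1 + 1 + 7
1 + 1 + 1 + 1 + 2 + 6
1 + 1 + 1 + 1 + 3 + 5
1 + 1 + 1 + 2 + 2 + 5
1 + 1 + 1 + 1 + 4 + 4
1 + 1 + 1 + 2 + 3 + 4
1 + 1 + 2 + 2 + 2 + 4
1 + 1 + 1 + 3 + 3 + 3
1 + 1 + 2 + 2 + 3 + 3
1 + 2 + 2 + 2 + 2 + 3
2 + 2 + 2 + 2 + 2 + 2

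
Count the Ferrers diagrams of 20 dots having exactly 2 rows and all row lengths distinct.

They are:
19,1
18,2
17,3
16,4
15,5
14,6
13,7
12,8
11,9

9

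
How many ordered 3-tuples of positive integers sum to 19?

153

Equivalently, choose which 2 of the 18 gaps become plus signs: C(18,2) = 153.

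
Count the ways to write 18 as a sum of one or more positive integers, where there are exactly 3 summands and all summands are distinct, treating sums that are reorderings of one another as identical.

19

They are:
15, 2, 1
14, 3, 1
13, 4, 1
13, 3, 2
12, 5, 1
12, 4, 2
11, 6, 1
11, 5, 2
11, 4, 3
10, 7, 1
10, 6, 2
10, 5, 3
9, 8, 1
9, 7, 2
9, 6, 3
9, 5, 4
8, 7, 3
8, 6, 4
7, 6, 5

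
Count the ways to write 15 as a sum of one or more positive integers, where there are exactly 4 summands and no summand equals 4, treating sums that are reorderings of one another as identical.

Listing the qualifying partitions of 15:
1+1+1+12
1+1+2+11
1+1+3+10
1+2+2+10
1+2+3+9
2+2+2+9
1+1+5+8
1+3+3+8
2+2+3+8
1+1+6+7
1+2+5+7
2+3+3+7
1+2+6+6
1+3+5+6
2+2+5+6
3+3+3+6
2+3+5+5
That's 17 in total.

17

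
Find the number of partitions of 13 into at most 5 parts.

57

There are too many to list fully; the first 12 (by largest part) are:
13
12 + 1
11 + 2
11 + 1 + 1
10 + 3
10 + 2 + 1
10 + 1 + 1 + 1
9 + 4
9 + 3 + 1
9 + 2 + 2
9 + 2 + 1 + 1
9 + 1 + 1 + 1 + 1
…and 45 more, for 57 total.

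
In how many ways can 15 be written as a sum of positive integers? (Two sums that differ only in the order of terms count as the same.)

176

There are 176 such partitions.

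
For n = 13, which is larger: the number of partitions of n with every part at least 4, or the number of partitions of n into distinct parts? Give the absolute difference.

13

Partitions of 13 with every part at least 4: 5.
Partitions of 13 into distinct parts: 18.
|5 − 18| = 13.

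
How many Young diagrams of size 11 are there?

56

A partial list (first 12 by largest part):
11
10, 1
9, 2
9, 1, 1
8, 3
8, 2, 1
8, 1, 1, 1
7, 4
7, 3, 1
7, 2, 2
7, 2, 1, 1
7, 1, 1, 1, 1
…and 44 more, for 56 total.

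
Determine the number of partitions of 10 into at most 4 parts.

23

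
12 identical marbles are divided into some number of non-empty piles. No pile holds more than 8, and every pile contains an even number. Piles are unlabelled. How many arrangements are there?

Listing the qualifying partitions of 12:
8+4
8+2+2
6+6
6+4+2
6+2+2+2
4+4+4
4+4+2+2
4+2+2+2+2
2+2+2+2+2+2
That's 9 in total.

9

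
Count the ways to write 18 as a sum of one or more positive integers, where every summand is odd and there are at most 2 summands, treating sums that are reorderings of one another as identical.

5

They are:
1,17
3,15
5,13
7,11
9,9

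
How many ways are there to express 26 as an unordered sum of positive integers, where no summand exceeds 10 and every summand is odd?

91

There are 91 such partitions.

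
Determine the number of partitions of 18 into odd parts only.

A partial list (first 12 by largest part):
17+1
15+3
15+1+1+1
13+5
13+3+1+1
13+1+1+1+1+1
11+7
11+5+1+1
11+3+3+1
11+3+1+1+1+1
11+1+1+1+1+1+1+1
9+9
…and 34 more, for 46 total.

46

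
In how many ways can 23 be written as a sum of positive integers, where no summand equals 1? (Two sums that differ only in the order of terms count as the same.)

Counting exhaustively, 253 partitions satisfy the conditions.

253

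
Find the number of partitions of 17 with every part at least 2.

66

A partial list (first 12 by largest part):
17
2,15
3,14
4,13
2,2,13
5,12
2,3,12
6,11
2,4,11
3,3,11
2,2,2,11
7,10
…and 54 more, for 66 total.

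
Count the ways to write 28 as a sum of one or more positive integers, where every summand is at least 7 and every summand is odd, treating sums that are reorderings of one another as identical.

The partitions of 28 that satisfy the conditions:
21, 7
19, 9
17, 11
15, 13
7, 7, 7, 7

5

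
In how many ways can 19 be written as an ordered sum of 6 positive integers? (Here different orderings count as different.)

By stars and bars with positive parts, the count is C(18,5) = 8568.

8568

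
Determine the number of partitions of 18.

385

Counting exhaustively, 385 partitions satisfy the conditions.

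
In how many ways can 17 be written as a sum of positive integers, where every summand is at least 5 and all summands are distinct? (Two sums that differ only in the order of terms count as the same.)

The partitions of 17 that satisfy the conditions:
17
12+5
11+6
10+7
9+8

5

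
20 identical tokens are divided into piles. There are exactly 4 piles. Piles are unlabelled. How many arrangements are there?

64

There are too many to list fully; the first 12 (by largest part) are:
17,1,1,1
16,2,1,1
15,3,1,1
15,2,2,1
14,4,1,1
14,3,2,1
14,2,2,2
13,5,1,1
13,4,2,1
13,3,3,1
13,3,2,2
12,6,1,1
…and 52 more, for 64 total.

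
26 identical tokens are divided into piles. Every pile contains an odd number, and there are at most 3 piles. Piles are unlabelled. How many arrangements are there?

7

They are:
25, 1
23, 3
21, 5
19, 7
17, 9
15, 11
13, 13
That's 7 in total.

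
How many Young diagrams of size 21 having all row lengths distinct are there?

76

Counting exhaustively, 76 partitions satisfy the conditions.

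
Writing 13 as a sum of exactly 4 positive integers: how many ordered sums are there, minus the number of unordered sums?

202

Compositions: C(12,3) = 220.
Unordered (partitions into 4 parts): 18.
Difference: 220 − 18 = 202.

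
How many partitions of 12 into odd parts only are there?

They are:
11,1
9,3
9,1,1,1
7,5
7,3,1,1
7,1,1,1,1,1
5,5,1,1
5,3,3,1
5,3,1,1,1,1
5,1,1,1,1,1,1,1
3,3,3,3
3,3,3,1,1,1
3,3,1,1,1,1,1,1
3,1,1,1,1,1,1,1,1,1
1,1,1,1,1,1,1,1,1,1,1,1
Counting gives 15.

15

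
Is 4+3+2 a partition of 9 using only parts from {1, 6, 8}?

The parts sum to 9, and the condition 'each summand belongs to {1, 6, 8}' is violated.

No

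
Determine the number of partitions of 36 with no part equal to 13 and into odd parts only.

Enumerating by decreasing first part gives 564 partitions in all.

564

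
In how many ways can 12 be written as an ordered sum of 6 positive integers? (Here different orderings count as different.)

462

By stars and bars with positive parts, the count is C(11,5) = 462.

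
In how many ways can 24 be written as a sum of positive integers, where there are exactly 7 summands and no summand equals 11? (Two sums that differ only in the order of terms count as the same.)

Direct enumeration gives 187 partitions.

187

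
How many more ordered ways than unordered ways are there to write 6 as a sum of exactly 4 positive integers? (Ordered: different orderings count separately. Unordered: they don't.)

8

Compositions: C(5,3) = 10.
Partitions of 6 into exactly 4 parts: 2.
Difference: 10 − 2 = 8.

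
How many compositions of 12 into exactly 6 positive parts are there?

462

Equivalently, choose which 5 of the 11 gaps become plus signs: C(11,5) = 462.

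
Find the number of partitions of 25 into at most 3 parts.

65

There are too many to list fully; the first 12 (by largest part) are:
25
24+1
23+2
23+1+1
22+3
22+2+1
21+4
21+3+1
21+2+2
20+5
20+4+1
20+3+2
…and 53 more, for 65 total.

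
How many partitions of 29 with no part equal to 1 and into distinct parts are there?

There are 137 such partitions.

137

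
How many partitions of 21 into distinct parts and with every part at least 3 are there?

They are:
21
18 + 3
17 + 4
16 + 5
15 + 6
14 + 7
14 + 4 + 3
13 + 8
13 + 5 + 3
12 + 9
12 + 6 + 3
12 + 5 + 4
11 + 10
11 + 7 + 3
11 + 6 + 4
10 + 8 + 3
10 + 7 + 4
10 + 6 + 5
9 + 8 + 4
9 + 7 + 5
9 + 5 + 4 + 3
8 + 7 + 6
8 + 6 + 4 + 3
7 + 6 + 5 + 3
That's 24 in total.

24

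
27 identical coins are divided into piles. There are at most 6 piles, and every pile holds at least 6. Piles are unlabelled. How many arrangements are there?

24

Listing the qualifying partitions of 27:
27
21, 6
20, 7
19, 8
18, 9
17, 10
16, 11
15, 12
15, 6, 6
14, 13
14, 7, 6
13, 8, 6
13, 7, 7
12, 9, 6
12, 8, 7
11, 10, 6
11, 9, 7
11, 8, 8
10, 10, 7
10, 9, 8
9, 9, 9
9, 6, 6, 6
8, 7, 6, 6
7, 7, 7, 6
Counting gives 24.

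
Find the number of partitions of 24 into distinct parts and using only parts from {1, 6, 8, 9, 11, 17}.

Listing the qualifying partitions of 24:
17+6+1
9+8+6+1

2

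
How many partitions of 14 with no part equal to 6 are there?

There are 113 such partitions.

113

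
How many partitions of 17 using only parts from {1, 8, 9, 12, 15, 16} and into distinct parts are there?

Enumerating:
16,1
9,8
Counting gives 2.

2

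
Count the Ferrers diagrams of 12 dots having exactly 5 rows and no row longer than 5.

9

Enumerating:
1 + 1 + 1 + 4 + 5
1 + 1 + 2 + 3 + 5
1 + 2 + 2 + 2 + 5
1 + 1 + 2 + 4 + 4
1 + 1 + 3 + 3 + 4
1 + 2 + 2 + 3 + 4
2 + 2 + 2 + 2 + 4
1 + 2 + 3 + 3 + 3
2 + 2 + 2 + 3 + 3
That's 9 in total.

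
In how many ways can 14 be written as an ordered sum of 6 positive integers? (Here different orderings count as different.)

Place 5 bars in the 13 internal gaps of a row of 14 dots: C(13,5) = 1287.

1287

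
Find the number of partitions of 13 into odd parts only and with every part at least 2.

3

Listing the qualifying partitions of 13:
13
3 + 3 + 7
3 + 5 + 5
That's 3 in total.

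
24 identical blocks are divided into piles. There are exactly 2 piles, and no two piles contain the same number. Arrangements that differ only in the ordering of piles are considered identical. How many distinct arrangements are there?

11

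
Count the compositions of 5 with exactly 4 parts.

4

By stars and bars with positive parts, the count is C(4,3) = 4.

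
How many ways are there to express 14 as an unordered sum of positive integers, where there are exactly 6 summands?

The partitions of 14 that satisfy the conditions:
9, 1, 1, 1, 1, 1
8, 2, 1, 1, 1, 1
7, 3, 1, 1, 1, 1
7, 2, 2, 1, 1, 1
6, 4, 1, 1, 1, 1
6, 3, 2, 1, 1, 1
6, 2, 2, 2, 1, 1
5, 5, 1, 1, 1, 1
5, 4, 2, 1, 1, 1
5, 3, 3, 1, 1, 1
5, 3, 2, 2, 1, 1
5, 2, 2, 2, 2, 1
4, 4, 3, 1, 1, 1
4, 4, 2, 2, 1, 1
4, 3, 3, 2, 1, 1
4, 3, 2, 2, 2, 1
4, 2, 2, 2, 2, 2
3, 3, 3, 3, 1, 1
3, 3, 3, 2, 2, 1
3, 3, 2, 2, 2, 2

20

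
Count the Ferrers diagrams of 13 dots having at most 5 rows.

A partial list (first 12 by largest part):
13
12,1
11,2
11,1,1
10,3
10,2,1
10,1,1,1
9,4
9,3,1
9,2,2
9,2,1,1
9,1,1,1,1
…and 45 more, for 57 total.

57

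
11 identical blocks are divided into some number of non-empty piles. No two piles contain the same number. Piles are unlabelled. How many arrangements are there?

12

The partitions of 11 that satisfy the conditions:
11
10, 1
9, 2
8, 3
8, 2, 1
7, 4
7, 3, 1
6, 5
6, 4, 1
6, 3, 2
5, 4, 2
5, 3, 2, 1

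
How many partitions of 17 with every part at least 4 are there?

They are:
17
13+4
12+5
11+6
10+7
9+8
9+4+4
8+5+4
7+6+4
7+5+5
6+6+5
5+4+4+4

12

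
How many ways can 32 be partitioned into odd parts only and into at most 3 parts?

The partitions of 32 that satisfy the conditions:
31+1
29+3
27+5
25+7
23+9
21+11
19+13
17+15
Counting gives 8.

8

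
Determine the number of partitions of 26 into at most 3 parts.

A partial list (first 12 by largest part):
26
25+1
24+2
24+1+1
23+3
23+2+1
22+4
22+3+1
22+2+2
21+5
21+4+1
21+3+2
…and 58 more, for 70 total.

70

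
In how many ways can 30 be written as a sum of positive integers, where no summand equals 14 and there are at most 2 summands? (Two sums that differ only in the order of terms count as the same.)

15

The partitions of 30 that satisfy the conditions:
30
29+1
28+2
27+3
26+4
25+5
24+6
23+7
22+8
21+9
20+10
19+11
18+12
17+13
15+15
That's 15 in total.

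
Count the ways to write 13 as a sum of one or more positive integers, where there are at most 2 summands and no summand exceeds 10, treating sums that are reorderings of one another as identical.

They are:
10, 3
9, 4
8, 5
7, 6
Counting gives 4.

4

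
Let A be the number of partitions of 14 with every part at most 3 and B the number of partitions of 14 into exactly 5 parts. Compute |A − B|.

Partitions of 14 with every part at most 3: 24.
Partitions of 14 into exactly 5 parts: 23.
|24 − 23| = 1.

1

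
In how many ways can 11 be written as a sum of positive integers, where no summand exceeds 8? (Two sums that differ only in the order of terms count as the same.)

A partial list (first 12 by largest part):
8,3
8,2,1
8,1,1,1
7,4
7,3,1
7,2,2
7,2,1,1
7,1,1,1,1
6,5
6,4,1
6,3,2
6,3,1,1
…and 40 more, for 52 total.

52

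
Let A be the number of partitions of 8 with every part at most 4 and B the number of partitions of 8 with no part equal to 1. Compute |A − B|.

8

Partitions of 8 with every part at most 4: 15.
Partitions of 8 with no part equal to 1: 7.
|15 − 7| = 8.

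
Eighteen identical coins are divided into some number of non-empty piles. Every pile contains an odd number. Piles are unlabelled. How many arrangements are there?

46

A partial list (first 12 by largest part):
1+17
3+15
1+1+1+15
5+13
1+1+3+13
1+1+1+1+1+13
7+11
1+1+5+11
1+3+3+11
1+1+1+1+3+11
1+1+1+1+1+1+1+11
9+9
…and 34 more, for 46 total.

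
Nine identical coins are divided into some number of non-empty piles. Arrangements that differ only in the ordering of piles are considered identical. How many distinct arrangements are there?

30

There are too many to list fully; the first 12 (by largest part) are:
9
8+1
7+2
7+1+1
6+3
6+2+1
6+1+1+1
5+4
5+3+1
5+2+2
5+2+1+1
5+1+1+1+1
…and 18 more, for 30 total.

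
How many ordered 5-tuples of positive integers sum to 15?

By stars and bars with positive parts, the count is C(14,4) = 1001.

1001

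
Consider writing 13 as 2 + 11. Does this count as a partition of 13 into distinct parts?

Yes

The parts sum to 13, and the condition 'all summands are distinct' holds.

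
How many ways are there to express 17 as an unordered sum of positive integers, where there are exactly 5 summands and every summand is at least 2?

Enumerating:
9+2+2+2+2
8+3+2+2+2
7+4+2+2+2
7+3+3+2+2
6+5+2+2+2
6+4+3+2+2
6+3+3+3+2
5+5+3+2+2
5+4+4+2+2
5+4+3+3+2
5+3+3+3+3
4+4+4+3+2
4+4+3+3+3
That's 13 in total.

13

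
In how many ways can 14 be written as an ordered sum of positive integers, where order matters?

There are 13 gaps and each independently is a cut or not, giving 2^13 = 8192.

8192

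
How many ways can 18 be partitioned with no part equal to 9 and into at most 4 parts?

72

Direct enumeration gives 72 partitions.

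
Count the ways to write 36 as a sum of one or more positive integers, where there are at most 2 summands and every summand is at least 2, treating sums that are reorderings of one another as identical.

18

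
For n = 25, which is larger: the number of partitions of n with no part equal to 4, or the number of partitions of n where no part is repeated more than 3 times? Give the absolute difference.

Partitions of 25 with no part equal to 4: 1166.
Partitions of 25 where no part is repeated more than 3 times: 876.
|1166 − 876| = 290.

290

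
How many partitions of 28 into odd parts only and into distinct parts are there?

16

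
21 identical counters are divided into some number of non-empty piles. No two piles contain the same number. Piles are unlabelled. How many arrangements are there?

A full systematic count gives 76.

76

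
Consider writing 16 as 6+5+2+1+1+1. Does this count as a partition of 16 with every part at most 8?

Yes

The parts sum to 16, and the condition 'no summand exceeds 8' holds.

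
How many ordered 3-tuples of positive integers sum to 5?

6

Equivalently, choose which 2 of the 4 gaps become plus signs: C(4,2) = 6.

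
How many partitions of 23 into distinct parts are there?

104

Direct enumeration gives 104 partitions.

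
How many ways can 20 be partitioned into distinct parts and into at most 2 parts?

10

The partitions of 20 that satisfy the conditions:
20
19,1
18,2
17,3
16,4
15,5
14,6
13,7
12,8
11,9
That's 10 in total.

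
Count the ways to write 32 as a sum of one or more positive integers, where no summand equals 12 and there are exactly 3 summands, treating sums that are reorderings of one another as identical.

A full systematic count gives 75.

75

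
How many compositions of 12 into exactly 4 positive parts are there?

A composition of 12 into 4 positive parts is chosen by placing 3 dividers among the 11 gaps between 12 units: C(11,3) = 165.

165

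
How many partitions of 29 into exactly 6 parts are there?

454

Systematic enumeration (by largest part, then next-largest, …) yields 454.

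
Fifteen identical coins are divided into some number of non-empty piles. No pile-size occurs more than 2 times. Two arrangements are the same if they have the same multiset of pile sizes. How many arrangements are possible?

70

There are too many to list fully; the first 12 (by largest part) are:
15
14, 1
13, 2
13, 1, 1
12, 3
12, 2, 1
11, 4
11, 3, 1
11, 2, 2
11, 2, 1, 1
10, 5
10, 4, 1
…and 58 more, for 70 total.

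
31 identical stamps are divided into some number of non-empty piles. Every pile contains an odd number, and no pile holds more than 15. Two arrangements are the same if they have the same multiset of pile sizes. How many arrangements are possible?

279

A full systematic count gives 279.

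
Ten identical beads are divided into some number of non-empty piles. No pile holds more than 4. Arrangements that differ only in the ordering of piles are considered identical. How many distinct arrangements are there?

Listing the qualifying partitions of 10:
4+4+2
4+4+1+1
4+3+3
4+3+2+1
4+3+1+1+1
4+2+2+2
4+2+2+1+1
4+2+1+1+1+1
4+1+1+1+1+1+1
3+3+3+1
3+3+2+2
3+3+2+1+1
3+3+1+1+1+1
3+2+2+2+1
3+2+2+1+1+1
3+2+1+1+1+1+1
3+1+1+1+1+1+1+1
2+2+2+2+2
2+2+2+2+1+1
2+2+2+1+1+1+1
2+2+1+1+1+1+1+1
2+1+1+1+1+1+1+1+1
1+1+1+1+1+1+1+1+1+1
Counting gives 23.

23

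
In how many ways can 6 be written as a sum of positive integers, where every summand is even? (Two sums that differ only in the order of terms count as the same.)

3

Enumerating:
6
4, 2
2, 2, 2
Counting gives 3.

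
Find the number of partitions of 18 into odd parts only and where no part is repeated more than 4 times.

A partial list (first 12 by largest part):
1+17
3+15
1+1+1+15
5+13
1+1+3+13
7+11
1+1+5+11
1+3+3+11
1+1+1+1+3+11
9+9
1+1+7+9
1+3+5+9
…and 14 more, for 26 total.

26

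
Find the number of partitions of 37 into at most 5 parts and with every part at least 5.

Systematic enumeration (by largest part, then next-largest, …) yields 186.

186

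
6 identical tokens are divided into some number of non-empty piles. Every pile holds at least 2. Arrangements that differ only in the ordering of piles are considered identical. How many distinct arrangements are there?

4

The partitions of 6 that satisfy the conditions:
6
4,2
3,3
2,2,2
Counting gives 4.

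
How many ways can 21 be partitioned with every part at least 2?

There are 165 such partitions.

165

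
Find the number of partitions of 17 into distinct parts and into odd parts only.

5

Enumerating:
17
13+3+1
11+5+1
9+7+1
9+5+3
That's 5 in total.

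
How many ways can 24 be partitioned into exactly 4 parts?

108

Enumerating by decreasing first part gives 108 partitions in all.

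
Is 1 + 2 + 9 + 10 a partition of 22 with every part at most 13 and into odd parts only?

The parts sum to 22, and the condition 'every summand is odd' is violated.

No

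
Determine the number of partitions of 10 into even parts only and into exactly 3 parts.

They are:
2+2+6
2+4+4
That's 2 in total.

2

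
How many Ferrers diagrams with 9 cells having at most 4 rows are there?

Listing the qualifying partitions of 9:
9
8,1
7,2
7,1,1
6,3
6,2,1
6,1,1,1
5,4
5,3,1
5,2,2
5,2,1,1
4,4,1
4,3,2
4,3,1,1
4,2,2,1
3,3,3
3,3,2,1
3,2,2,2
Counting gives 18.

18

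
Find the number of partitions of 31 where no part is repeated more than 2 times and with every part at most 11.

There are 665 such partitions.

665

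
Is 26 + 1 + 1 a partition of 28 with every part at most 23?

No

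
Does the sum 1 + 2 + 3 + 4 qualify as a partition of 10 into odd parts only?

No

The parts sum to 10, and the condition 'every summand is odd' is violated.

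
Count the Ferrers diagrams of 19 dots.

There are 490 such partitions.

490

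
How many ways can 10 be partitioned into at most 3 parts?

14

The partitions of 10 that satisfy the conditions:
10
9+1
8+2
8+1+1
7+3
7+2+1
6+4
6+3+1
6+2+2
5+5
5+4+1
5+3+2
4+4+2
4+3+3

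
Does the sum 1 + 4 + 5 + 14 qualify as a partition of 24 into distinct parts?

Yes

The parts sum to 24, and the condition 'all summands are distinct' holds.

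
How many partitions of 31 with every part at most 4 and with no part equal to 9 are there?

Systematic enumeration (by largest part, then next-largest, …) yields 321.

321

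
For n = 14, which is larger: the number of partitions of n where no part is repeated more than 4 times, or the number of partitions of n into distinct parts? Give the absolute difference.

78

Partitions of 14 where no part is repeated more than 4 times: 100.
Partitions of 14 into distinct parts: 22.
|100 − 22| = 78.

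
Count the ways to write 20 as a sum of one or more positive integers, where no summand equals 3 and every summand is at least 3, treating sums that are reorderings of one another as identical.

Enumerating:
20
16,4
15,5
14,6
13,7
12,8
12,4,4
11,9
11,5,4
10,10
10,6,4
10,5,5
9,7,4
9,6,5
8,8,4
8,7,5
8,6,6
8,4,4,4
7,7,6
7,5,4,4
6,6,4,4
6,5,5,4
5,5,5,5
4,4,4,4,4
That's 24 in total.

24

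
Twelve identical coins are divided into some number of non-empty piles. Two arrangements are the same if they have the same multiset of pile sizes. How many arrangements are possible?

Systematic enumeration (by largest part, then next-largest, …) yields 77.

77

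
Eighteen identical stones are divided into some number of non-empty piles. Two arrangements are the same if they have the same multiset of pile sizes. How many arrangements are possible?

385

A full systematic count gives 385.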